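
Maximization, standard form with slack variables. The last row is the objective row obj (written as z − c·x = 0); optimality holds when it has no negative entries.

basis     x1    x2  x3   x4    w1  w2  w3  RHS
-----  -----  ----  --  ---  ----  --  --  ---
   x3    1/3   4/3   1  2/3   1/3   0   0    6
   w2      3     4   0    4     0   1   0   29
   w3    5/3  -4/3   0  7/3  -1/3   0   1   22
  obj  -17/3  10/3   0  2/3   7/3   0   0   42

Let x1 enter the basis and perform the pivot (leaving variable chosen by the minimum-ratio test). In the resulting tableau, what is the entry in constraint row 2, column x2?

4/3

Ratio test on column x1 — row 1: 6/(1/3) = 18; row 2: 29/3 = 29/3; row 3: 22/(5/3) = 66/5. Minimum is 29/3 at row 2 (w2 leaves); pivot element 3.
Divide row 2 by 3; eliminate column x1 from the other rows.
In the new row 2, the x2 entry is the old entry divided by the pivot: 4/3 = 4/3.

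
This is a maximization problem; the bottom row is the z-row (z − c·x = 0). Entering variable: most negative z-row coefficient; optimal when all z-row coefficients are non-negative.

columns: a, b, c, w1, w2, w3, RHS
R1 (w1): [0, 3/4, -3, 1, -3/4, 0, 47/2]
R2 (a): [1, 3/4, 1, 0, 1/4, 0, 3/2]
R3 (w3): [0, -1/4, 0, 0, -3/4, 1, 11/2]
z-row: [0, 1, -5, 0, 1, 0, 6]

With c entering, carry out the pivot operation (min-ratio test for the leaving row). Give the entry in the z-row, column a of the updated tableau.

5

Ratio test on column c — row 1: entry -3 ≤ 0; row 2: (3/2)/1 = 3/2; row 3: entry 0 ≤ 0. Minimum is 3/2 at row 2 (a leaves); pivot element 1.
Divide row 2 by 1; eliminate column c from the other rows.
z-row update in column a: 0 − (-5)·1 = 5.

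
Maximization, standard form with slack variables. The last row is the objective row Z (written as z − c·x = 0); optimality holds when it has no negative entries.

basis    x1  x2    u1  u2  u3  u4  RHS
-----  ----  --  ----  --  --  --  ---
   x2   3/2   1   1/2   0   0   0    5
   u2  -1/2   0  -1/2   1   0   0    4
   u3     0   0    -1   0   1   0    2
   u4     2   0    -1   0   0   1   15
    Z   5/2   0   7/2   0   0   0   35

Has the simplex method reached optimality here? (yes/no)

yes

Every Z-row coefficient is ≥ 0, so the tableau is optimal.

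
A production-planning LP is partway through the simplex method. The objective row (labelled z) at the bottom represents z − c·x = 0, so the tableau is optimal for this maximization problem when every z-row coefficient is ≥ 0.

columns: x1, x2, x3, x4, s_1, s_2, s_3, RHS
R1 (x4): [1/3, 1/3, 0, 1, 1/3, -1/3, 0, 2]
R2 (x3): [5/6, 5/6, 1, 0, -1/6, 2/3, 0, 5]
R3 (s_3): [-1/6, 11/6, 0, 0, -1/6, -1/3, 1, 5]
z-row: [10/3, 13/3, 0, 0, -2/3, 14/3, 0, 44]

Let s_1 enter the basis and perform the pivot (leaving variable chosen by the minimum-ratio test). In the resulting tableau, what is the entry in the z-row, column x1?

Ratio test on column s_1 — row 1: 2/(1/3) = 6; row 2: entry -1/6 ≤ 0; row 3: entry -1/6 ≤ 0. Minimum is 6 at row 1 (x4 leaves); pivot element 1/3.
Divide row 1 by 1/3; eliminate column s_1 from the other rows.
z-row update in column x1: 10/3 − (-2/3)·1 = 4.

4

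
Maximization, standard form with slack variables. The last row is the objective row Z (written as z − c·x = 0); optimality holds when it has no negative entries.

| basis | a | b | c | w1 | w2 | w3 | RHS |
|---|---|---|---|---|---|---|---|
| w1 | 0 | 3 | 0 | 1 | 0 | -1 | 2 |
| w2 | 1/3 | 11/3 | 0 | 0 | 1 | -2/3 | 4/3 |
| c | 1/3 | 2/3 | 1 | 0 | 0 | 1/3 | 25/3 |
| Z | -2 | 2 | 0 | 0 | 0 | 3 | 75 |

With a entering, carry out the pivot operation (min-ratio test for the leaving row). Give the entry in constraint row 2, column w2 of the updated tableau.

Ratio test on column a — row 1: entry 0 ≤ 0; row 2: (4/3)/(1/3) = 4; row 3: (25/3)/(1/3) = 25. Minimum is 4 at row 2 (w2 leaves); pivot element 1/3.
Divide row 2 by 1/3; eliminate column a from the other rows.
In the new row 2, the w2 entry is the old entry divided by the pivot: 1/(1/3) = 3.

3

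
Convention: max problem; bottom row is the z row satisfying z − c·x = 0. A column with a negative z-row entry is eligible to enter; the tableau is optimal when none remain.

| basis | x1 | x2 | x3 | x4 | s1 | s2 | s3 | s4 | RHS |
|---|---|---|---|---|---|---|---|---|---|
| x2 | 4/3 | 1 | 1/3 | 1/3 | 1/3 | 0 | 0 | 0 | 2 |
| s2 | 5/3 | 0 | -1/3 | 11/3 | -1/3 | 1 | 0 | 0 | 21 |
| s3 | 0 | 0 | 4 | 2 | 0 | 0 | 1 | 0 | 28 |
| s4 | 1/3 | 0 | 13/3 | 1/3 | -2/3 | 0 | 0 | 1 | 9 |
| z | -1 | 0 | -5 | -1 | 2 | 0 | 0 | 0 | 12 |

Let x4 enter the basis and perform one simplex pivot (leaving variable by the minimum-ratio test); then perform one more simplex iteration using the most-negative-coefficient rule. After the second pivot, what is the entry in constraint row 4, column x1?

Ratio test on column x4 — row 1: 2/(1/3) = 6; row 2: 21/(11/3) = 63/11; row 3: 28/2 = 14; row 4: 9/(1/3) = 27. Minimum is 63/11 at row 2 (s2 leaves); pivot element 11/3.
Divide row 2 by 11/3; eliminate column x4 from the other rows.
Second iteration: most negative z-row entry is -56/11 in column x3, so x3 enters.
Ratio test on column x3 — row 1: (1/11)/(4/11) = 1/4; row 2: entry -1/11 ≤ 0; row 3: (182/11)/(46/11) = 91/23; row 4: (78/11)/(48/11) = 13/8. Minimum is 1/4 at row 1 (x2 leaves); pivot element 4/11.
Divide row 1 by 4/11; eliminate column x3 from the other rows.
After both pivots, the entry at constraint row 4, column x1 is -14.

-14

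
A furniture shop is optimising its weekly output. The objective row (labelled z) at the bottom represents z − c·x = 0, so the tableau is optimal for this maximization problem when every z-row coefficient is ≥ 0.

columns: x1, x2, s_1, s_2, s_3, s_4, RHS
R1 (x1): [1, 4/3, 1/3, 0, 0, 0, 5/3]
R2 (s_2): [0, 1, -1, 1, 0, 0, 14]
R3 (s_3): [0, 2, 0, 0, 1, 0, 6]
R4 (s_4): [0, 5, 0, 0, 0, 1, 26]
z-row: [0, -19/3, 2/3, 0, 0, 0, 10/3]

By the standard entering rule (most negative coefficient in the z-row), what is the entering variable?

x2

Negative z-row entries: x2: -19/3.
The most negative is -19/3 in column x2, so x2 enters.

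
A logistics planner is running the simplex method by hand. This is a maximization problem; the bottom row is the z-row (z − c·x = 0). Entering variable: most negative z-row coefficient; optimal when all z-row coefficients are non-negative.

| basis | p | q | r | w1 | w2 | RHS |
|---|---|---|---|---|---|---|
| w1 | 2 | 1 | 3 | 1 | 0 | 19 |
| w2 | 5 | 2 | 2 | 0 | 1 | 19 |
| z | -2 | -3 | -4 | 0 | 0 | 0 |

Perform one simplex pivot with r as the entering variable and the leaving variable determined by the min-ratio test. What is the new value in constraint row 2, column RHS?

Ratio test on column r — row 1: 19/3 = 19/3; row 2: 19/2 = 19/2. Minimum is 19/3 at row 1 (w1 leaves); pivot element 3.
Divide row 1 by 3; eliminate column r from the other rows.
Row 2 update in column RHS: 19 − 2·(19/3) = 19/3.

19/3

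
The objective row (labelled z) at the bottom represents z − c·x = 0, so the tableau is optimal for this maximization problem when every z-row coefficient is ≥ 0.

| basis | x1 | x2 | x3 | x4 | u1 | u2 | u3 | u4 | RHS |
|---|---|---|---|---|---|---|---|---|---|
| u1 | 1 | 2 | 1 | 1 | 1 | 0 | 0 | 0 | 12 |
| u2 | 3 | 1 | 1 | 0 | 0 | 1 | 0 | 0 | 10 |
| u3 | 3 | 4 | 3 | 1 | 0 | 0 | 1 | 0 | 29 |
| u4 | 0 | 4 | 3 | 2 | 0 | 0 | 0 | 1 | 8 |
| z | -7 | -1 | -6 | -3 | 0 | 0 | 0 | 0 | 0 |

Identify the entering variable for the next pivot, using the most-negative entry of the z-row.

Negative z-row entries: x1: -7, x2: -1, x3: -6, x4: -3.
The most negative is -7 in column x1, so x1 enters.

x1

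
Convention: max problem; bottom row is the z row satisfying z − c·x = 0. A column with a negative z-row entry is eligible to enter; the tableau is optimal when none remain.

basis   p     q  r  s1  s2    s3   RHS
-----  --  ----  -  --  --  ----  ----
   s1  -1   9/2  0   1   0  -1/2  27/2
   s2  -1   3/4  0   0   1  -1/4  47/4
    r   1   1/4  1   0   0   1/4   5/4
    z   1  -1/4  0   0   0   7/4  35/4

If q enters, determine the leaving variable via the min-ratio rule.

s1

Column q entries and ratios — s1: (27/2)/(9/2) = 3; s2: (47/4)/(3/4) = 47/3; r: (5/4)/(1/4) = 5.
Smallest ratio is 3 in the row of s1, so s1 leaves.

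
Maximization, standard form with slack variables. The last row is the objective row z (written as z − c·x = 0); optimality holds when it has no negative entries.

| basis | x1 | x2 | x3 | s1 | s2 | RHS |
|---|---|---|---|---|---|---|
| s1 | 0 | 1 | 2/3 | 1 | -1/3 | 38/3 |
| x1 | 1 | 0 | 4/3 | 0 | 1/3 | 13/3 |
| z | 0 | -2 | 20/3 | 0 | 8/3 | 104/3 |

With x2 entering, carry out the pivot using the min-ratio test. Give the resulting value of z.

60

Ratio test on column x2 — row 1: (38/3)/1 = 38/3; row 2: entry 0 ≤ 0. Minimum is 38/3 at row 1 (s1 leaves); pivot element 1.
Pivot on row 1; the z-row RHS becomes 104/3 − (-2)·(38/3) = 60.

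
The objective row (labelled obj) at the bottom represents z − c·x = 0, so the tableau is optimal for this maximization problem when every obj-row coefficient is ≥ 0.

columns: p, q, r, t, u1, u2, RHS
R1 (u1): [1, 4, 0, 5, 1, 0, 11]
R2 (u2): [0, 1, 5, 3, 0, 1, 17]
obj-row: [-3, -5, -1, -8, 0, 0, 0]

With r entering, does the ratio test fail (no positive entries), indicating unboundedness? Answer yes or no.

Column r has positive entries in row(s) 2, so the ratio test bounds it — not unbounded.

no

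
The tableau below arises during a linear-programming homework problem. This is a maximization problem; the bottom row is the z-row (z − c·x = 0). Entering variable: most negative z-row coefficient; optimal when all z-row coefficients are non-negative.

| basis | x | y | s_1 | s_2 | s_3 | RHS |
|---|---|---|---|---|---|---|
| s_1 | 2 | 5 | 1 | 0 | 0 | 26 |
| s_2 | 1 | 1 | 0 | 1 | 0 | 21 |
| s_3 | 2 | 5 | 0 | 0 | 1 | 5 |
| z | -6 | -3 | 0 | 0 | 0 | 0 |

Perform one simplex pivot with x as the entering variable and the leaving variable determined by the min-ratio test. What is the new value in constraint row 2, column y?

-3/2

Ratio test on column x — row 1: 26/2 = 13; row 2: 21/1 = 21; row 3: 5/2 = 5/2. Minimum is 5/2 at row 3 (s_3 leaves); pivot element 2.
Divide row 3 by 2; eliminate column x from the other rows.
Row 2 update in column y: 1 − 1·(5/2) = -3/2.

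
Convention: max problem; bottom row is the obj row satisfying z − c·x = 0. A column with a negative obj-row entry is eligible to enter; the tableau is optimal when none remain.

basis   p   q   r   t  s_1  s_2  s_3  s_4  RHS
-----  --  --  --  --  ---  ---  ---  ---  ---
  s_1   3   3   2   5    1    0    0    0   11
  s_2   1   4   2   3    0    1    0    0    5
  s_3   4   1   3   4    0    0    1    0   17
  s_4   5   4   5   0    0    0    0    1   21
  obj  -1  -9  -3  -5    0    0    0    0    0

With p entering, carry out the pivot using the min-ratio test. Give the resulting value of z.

11/3

Ratio test on column p — row 1: 11/3 = 11/3; row 2: 5/1 = 5; row 3: 17/4 = 17/4; row 4: 21/5 = 21/5. Minimum is 11/3 at row 1 (s_1 leaves); pivot element 3.
Pivot on row 1; the obj-row RHS becomes 0 − (-1)·(11/3) = 11/3.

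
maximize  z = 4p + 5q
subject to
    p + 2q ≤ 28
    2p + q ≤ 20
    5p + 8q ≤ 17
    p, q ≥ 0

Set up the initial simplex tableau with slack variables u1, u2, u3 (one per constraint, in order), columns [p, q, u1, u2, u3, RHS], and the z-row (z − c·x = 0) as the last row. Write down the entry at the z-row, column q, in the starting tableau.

The z-row carries the negated objective coefficients: the q entry is -5.

-5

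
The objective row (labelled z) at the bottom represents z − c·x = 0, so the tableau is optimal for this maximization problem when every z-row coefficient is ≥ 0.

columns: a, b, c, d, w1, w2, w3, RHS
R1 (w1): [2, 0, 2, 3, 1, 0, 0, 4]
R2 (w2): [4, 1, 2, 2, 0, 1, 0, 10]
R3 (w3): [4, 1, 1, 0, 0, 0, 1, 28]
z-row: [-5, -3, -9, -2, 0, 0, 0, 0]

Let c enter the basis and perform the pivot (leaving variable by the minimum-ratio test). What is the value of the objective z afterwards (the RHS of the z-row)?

Ratio test on column c — row 1: 4/2 = 2; row 2: 10/2 = 5; row 3: 28/1 = 28. Minimum is 2 at row 1 (w1 leaves); pivot element 2.
Pivot on row 1; the z-row RHS becomes 0 − (-9)·2 = 18.

18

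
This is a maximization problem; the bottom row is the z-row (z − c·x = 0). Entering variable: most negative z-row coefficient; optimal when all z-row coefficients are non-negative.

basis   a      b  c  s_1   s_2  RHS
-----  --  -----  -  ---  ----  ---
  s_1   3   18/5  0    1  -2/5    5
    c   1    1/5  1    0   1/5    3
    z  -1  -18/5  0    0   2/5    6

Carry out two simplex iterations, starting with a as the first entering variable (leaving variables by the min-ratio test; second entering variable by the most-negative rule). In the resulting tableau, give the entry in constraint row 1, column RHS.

25/18

Ratio test on column a — row 1: 5/3 = 5/3; row 2: 3/1 = 3. Minimum is 5/3 at row 1 (s_1 leaves); pivot element 3.
Divide row 1 by 3; eliminate column a from the other rows.
Second iteration: most negative z-row entry is -12/5 in column b, so b enters.
Ratio test on column b — row 1: (5/3)/(6/5) = 25/18; row 2: entry -1 ≤ 0. Minimum is 25/18 at row 1 (a leaves); pivot element 6/5.
Divide row 1 by 6/5; eliminate column b from the other rows.
After both pivots, the entry at constraint row 1, column RHS is 25/18.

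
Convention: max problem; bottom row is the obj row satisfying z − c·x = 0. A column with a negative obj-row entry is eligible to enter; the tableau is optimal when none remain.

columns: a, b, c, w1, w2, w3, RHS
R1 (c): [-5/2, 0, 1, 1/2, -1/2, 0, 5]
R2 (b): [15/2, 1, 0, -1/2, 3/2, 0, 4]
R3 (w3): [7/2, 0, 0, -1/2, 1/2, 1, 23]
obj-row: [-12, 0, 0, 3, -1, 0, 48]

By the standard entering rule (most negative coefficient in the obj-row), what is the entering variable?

a

Negative obj-row entries: a: -12, w2: -1.
The most negative is -12 in column a, so a enters.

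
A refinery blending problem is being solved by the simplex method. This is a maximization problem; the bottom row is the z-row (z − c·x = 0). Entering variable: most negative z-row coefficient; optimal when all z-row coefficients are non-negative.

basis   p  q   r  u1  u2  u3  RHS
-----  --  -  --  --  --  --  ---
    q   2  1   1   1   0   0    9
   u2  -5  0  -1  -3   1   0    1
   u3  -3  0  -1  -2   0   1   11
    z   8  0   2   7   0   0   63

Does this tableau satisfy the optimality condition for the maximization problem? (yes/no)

Every z-row coefficient is ≥ 0, so the tableau is optimal.

yes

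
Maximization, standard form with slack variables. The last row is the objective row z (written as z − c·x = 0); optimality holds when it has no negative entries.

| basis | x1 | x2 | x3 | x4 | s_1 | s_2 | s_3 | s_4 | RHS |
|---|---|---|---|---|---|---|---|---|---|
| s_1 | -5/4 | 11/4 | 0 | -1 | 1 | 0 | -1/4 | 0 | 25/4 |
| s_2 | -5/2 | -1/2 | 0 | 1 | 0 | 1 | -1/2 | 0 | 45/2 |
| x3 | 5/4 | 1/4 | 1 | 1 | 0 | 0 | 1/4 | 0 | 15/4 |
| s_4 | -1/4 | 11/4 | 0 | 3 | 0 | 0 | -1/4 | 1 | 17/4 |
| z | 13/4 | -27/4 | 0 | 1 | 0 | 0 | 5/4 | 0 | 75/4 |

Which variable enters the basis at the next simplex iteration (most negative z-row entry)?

x2

Negative z-row entries: x2: -27/4.
The most negative is -27/4 in column x2, so x2 enters.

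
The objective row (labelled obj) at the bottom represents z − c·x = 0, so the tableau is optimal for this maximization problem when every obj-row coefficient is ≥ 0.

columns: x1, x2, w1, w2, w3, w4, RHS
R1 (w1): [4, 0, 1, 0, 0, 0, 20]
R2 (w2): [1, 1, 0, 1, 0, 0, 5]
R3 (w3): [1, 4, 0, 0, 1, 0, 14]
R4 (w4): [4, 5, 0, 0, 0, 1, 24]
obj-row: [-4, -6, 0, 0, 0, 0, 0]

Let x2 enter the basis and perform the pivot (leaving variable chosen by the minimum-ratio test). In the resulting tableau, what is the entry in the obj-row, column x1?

-5/2

Ratio test on column x2 — row 1: entry 0 ≤ 0; row 2: 5/1 = 5; row 3: 14/4 = 7/2; row 4: 24/5 = 24/5. Minimum is 7/2 at row 3 (w3 leaves); pivot element 4.
Divide row 3 by 4; eliminate column x2 from the other rows.
obj-row update in column x1: -4 − (-6)·(1/4) = -5/2.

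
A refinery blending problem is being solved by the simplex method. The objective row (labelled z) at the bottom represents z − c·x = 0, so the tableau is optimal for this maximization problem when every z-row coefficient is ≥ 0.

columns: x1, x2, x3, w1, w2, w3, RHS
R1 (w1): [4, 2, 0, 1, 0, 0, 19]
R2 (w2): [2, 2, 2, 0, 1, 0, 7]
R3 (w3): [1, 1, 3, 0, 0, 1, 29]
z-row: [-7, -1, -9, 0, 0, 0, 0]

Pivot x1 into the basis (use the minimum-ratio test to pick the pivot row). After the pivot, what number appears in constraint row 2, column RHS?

Ratio test on column x1 — row 1: 19/4 = 19/4; row 2: 7/2 = 7/2; row 3: 29/1 = 29. Minimum is 7/2 at row 2 (w2 leaves); pivot element 2.
Divide row 2 by 2; eliminate column x1 from the other rows.
In the new row 2, the RHS entry is the old entry divided by the pivot: 7/2 = 7/2.

7/2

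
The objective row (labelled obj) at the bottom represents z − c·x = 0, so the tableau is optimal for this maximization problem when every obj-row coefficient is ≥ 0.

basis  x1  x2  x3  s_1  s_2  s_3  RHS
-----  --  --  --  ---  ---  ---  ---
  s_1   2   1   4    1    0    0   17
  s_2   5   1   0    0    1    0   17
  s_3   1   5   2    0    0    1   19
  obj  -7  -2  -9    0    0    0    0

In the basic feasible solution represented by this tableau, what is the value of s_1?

s_1 is basic (row 1); its value is the RHS of that row, 17.

17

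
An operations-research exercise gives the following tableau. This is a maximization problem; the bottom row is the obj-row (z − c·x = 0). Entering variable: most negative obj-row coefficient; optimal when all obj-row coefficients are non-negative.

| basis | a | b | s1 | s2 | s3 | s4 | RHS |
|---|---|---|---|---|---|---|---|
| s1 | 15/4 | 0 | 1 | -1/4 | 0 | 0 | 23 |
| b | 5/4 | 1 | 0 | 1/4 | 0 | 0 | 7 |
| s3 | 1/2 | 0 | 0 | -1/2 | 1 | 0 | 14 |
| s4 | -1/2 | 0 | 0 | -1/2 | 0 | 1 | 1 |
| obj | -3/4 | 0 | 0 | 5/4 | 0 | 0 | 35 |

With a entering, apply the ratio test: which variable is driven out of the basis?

Column a entries and ratios — s1: 23/(15/4) = 92/15; b: 7/(5/4) = 28/5; s3: 14/(1/2) = 28; s4: -1/2 ≤ 0, skip.
Smallest ratio is 28/5 in the row of b, so b leaves.

b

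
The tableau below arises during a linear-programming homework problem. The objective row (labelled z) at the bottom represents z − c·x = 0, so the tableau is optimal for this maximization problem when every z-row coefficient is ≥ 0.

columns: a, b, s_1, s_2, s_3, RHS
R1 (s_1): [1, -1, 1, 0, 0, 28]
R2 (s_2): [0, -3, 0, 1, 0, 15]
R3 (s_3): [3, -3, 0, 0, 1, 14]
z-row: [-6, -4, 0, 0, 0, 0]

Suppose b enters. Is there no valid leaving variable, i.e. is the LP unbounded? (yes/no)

yes

Every constraint-row entry in column b is ≤ 0, so increasing b is unbounded.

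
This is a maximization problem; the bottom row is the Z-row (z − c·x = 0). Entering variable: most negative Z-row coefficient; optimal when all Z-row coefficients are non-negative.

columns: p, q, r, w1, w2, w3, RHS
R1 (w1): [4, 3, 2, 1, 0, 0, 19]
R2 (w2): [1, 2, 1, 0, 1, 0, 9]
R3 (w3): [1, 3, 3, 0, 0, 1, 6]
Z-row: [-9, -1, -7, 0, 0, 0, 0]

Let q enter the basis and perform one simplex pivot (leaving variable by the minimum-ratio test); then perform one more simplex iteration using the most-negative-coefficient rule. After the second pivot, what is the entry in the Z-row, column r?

-80/9

Ratio test on column q — row 1: 19/3 = 19/3; row 2: 9/2 = 9/2; row 3: 6/3 = 2. Minimum is 2 at row 3 (w3 leaves); pivot element 3.
Divide row 3 by 3; eliminate column q from the other rows.
Second iteration: most negative Z-row entry is -26/3 in column p, so p enters.
Ratio test on column p — row 1: 13/3 = 13/3; row 2: 5/(1/3) = 15; row 3: 2/(1/3) = 6. Minimum is 13/3 at row 1 (w1 leaves); pivot element 3.
Divide row 1 by 3; eliminate column p from the other rows.
After both pivots, the entry at the Z-row, column r is -80/9.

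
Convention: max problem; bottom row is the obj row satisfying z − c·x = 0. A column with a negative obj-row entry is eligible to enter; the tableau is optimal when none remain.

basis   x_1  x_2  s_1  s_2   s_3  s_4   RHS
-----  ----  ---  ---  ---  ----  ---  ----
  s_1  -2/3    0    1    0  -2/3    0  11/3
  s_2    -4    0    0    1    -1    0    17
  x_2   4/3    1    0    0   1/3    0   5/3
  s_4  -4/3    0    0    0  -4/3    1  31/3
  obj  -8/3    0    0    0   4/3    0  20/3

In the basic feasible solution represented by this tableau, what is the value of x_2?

5/3

x_2 is basic (row 3); its value is the RHS of that row, 5/3.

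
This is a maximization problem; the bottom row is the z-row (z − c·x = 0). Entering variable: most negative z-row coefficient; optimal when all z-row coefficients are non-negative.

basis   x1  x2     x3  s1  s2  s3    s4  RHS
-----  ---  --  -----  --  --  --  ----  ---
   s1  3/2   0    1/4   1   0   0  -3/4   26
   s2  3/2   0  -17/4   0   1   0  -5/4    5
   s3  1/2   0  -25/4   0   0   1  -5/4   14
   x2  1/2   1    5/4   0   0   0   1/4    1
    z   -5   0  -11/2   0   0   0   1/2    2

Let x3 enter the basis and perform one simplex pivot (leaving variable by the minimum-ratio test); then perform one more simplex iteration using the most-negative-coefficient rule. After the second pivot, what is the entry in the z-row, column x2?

Ratio test on column x3 — row 1: 26/(1/4) = 104; row 2: entry -17/4 ≤ 0; row 3: entry -25/4 ≤ 0; row 4: 1/(5/4) = 4/5. Minimum is 4/5 at row 4 (x2 leaves); pivot element 5/4.
Divide row 4 by 5/4; eliminate column x3 from the other rows.
Second iteration: most negative z-row entry is -14/5 in column x1, so x1 enters.
Ratio test on column x1 — row 1: (129/5)/(7/5) = 129/7; row 2: (42/5)/(16/5) = 21/8; row 3: 19/3 = 19/3; row 4: (4/5)/(2/5) = 2. Minimum is 2 at row 4 (x3 leaves); pivot element 2/5.
Divide row 4 by 2/5; eliminate column x1 from the other rows.
After both pivots, the entry at the z-row, column x2 is 10.

10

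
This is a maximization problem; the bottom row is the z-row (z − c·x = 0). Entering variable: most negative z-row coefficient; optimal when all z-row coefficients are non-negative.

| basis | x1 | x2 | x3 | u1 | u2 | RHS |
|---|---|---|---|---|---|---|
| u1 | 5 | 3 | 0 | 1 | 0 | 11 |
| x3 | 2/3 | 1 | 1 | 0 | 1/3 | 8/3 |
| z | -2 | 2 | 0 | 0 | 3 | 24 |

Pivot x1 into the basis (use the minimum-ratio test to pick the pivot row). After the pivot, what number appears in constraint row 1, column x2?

Ratio test on column x1 — row 1: 11/5 = 11/5; row 2: (8/3)/(2/3) = 4. Minimum is 11/5 at row 1 (u1 leaves); pivot element 5.
Divide row 1 by 5; eliminate column x1 from the other rows.
In the new row 1, the x2 entry is the old entry divided by the pivot: 3/5 = 3/5.

3/5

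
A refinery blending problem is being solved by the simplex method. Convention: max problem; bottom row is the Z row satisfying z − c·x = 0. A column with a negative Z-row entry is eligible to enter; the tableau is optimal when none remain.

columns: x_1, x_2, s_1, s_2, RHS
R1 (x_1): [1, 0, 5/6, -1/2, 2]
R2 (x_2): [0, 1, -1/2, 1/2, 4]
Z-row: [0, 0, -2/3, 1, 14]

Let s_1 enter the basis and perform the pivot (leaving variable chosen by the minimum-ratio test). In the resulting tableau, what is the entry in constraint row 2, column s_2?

1/5

Ratio test on column s_1 — row 1: 2/(5/6) = 12/5; row 2: entry -1/2 ≤ 0. Minimum is 12/5 at row 1 (x_1 leaves); pivot element 5/6.
Divide row 1 by 5/6; eliminate column s_1 from the other rows.
Row 2 update in column s_2: 1/2 − (-1/2)·(-3/5) = 1/5.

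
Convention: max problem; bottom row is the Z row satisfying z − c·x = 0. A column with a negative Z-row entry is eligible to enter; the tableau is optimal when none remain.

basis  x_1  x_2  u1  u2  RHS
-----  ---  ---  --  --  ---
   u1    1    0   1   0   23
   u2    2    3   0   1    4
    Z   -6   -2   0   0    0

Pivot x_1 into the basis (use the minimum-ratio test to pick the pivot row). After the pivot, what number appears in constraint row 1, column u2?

-1/2

Ratio test on column x_1 — row 1: 23/1 = 23; row 2: 4/2 = 2. Minimum is 2 at row 2 (u2 leaves); pivot element 2.
Divide row 2 by 2; eliminate column x_1 from the other rows.
Row 1 update in column u2: 0 − 1·(1/2) = -1/2.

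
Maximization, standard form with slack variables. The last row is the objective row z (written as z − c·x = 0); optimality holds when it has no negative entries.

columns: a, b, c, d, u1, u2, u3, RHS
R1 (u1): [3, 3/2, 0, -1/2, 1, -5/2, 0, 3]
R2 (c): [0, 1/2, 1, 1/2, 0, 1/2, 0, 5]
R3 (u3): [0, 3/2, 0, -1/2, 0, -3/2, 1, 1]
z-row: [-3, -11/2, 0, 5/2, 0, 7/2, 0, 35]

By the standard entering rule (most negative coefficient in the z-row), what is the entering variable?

Negative z-row entries: a: -3, b: -11/2.
The most negative is -11/2 in column b, so b enters.

b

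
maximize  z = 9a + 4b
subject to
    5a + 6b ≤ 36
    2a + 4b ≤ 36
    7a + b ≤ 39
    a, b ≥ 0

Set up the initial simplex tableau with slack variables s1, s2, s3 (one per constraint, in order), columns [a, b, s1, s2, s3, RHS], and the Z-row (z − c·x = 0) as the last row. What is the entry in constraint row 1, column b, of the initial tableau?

6

Constraint 1 has coefficient 6 on b.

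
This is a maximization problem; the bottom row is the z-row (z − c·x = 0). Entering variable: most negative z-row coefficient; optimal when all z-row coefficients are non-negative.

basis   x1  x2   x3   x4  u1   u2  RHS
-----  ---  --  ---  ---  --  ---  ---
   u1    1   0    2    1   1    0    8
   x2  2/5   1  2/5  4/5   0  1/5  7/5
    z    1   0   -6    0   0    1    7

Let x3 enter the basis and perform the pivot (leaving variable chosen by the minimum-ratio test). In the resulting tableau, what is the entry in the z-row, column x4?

12

Ratio test on column x3 — row 1: 8/2 = 4; row 2: (7/5)/(2/5) = 7/2. Minimum is 7/2 at row 2 (x2 leaves); pivot element 2/5.
Divide row 2 by 2/5; eliminate column x3 from the other rows.
z-row update in column x4: 0 − (-6)·2 = 12.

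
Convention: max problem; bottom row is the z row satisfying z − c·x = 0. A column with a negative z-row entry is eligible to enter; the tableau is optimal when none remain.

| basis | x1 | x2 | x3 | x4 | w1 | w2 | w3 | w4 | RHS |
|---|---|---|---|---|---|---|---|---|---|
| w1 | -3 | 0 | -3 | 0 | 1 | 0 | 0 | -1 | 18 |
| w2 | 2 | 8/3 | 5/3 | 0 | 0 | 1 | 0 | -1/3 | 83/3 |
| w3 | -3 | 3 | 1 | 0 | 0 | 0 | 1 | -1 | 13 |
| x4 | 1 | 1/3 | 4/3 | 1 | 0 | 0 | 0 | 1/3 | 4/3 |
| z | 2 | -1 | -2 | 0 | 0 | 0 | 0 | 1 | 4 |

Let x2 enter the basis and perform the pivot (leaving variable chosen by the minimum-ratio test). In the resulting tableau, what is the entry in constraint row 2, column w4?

Ratio test on column x2 — row 1: entry 0 ≤ 0; row 2: (83/3)/(8/3) = 83/8; row 3: 13/3 = 13/3; row 4: (4/3)/(1/3) = 4. Minimum is 4 at row 4 (x4 leaves); pivot element 1/3.
Divide row 4 by 1/3; eliminate column x2 from the other rows.
Row 2 update in column w4: -1/3 − (8/3)·1 = -3.

-3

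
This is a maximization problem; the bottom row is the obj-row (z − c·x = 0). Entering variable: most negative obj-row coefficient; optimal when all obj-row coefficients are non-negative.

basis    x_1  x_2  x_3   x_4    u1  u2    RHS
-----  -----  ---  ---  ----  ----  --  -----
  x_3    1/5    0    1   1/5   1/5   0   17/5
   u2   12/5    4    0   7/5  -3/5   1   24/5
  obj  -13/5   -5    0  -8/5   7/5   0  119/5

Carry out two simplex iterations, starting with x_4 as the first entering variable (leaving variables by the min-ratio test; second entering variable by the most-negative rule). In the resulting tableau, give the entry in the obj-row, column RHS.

149/5

Ratio test on column x_4 — row 1: (17/5)/(1/5) = 17; row 2: (24/5)/(7/5) = 24/7. Minimum is 24/7 at row 2 (u2 leaves); pivot element 7/5.
Divide row 2 by 7/5; eliminate column x_4 from the other rows.
Second iteration: most negative obj-row entry is -3/7 in column x_2, so x_2 enters.
Ratio test on column x_2 — row 1: entry -4/7 ≤ 0; row 2: (24/7)/(20/7) = 6/5. Minimum is 6/5 at row 2 (x_4 leaves); pivot element 20/7.
Divide row 2 by 20/7; eliminate column x_2 from the other rows.
After both pivots, the entry at the obj-row, column RHS is 149/5.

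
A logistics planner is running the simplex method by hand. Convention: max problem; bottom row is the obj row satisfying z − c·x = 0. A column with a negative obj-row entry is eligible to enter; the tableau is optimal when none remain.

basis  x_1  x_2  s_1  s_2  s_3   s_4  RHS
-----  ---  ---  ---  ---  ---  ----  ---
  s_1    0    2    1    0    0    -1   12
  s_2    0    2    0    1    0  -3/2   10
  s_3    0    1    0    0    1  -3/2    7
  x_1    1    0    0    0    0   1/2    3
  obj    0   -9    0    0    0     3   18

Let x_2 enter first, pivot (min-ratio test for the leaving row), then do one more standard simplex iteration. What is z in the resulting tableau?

78

Ratio test on column x_2 — row 1: 12/2 = 6; row 2: 10/2 = 5; row 3: 7/1 = 7; row 4: entry 0 ≤ 0. Minimum is 5 at row 2 (s_2 leaves); pivot element 2.
Pivot on row 2; the obj-row RHS becomes 18 − (-9)·5 = 63.
Next entering variable (most negative obj-row entry -15/4): s_4.
Ratio test on column s_4 — row 1: 2/(1/2) = 4; row 2: entry -3/4 ≤ 0; row 3: entry -3/4 ≤ 0; row 4: 3/(1/2) = 6. Minimum is 4 at row 1 (s_1 leaves); pivot element 1/2.
After the second pivot the obj-row RHS is 63 − (-15/4)·4 = 78.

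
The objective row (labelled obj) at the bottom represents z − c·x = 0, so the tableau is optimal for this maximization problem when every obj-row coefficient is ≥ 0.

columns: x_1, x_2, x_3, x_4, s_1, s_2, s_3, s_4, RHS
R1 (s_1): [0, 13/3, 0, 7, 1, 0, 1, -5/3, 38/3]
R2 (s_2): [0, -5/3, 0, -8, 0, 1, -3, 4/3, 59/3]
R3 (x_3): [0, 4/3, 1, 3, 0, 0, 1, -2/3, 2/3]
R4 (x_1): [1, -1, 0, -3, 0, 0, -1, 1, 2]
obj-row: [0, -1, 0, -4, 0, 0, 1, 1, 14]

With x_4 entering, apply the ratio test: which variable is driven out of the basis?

Column x_4 entries and ratios — s_1: (38/3)/7 = 38/21; s_2: -8 ≤ 0, skip; x_3: (2/3)/3 = 2/9; x_1: -3 ≤ 0, skip.
Smallest ratio is 2/9 in the row of x_3, so x_3 leaves.

x_3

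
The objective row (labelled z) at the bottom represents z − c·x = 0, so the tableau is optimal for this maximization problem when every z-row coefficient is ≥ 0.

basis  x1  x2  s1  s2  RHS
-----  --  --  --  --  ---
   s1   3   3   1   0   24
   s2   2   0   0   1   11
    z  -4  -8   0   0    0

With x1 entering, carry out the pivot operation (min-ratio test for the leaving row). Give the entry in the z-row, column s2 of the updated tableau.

Ratio test on column x1 — row 1: 24/3 = 8; row 2: 11/2 = 11/2. Minimum is 11/2 at row 2 (s2 leaves); pivot element 2.
Divide row 2 by 2; eliminate column x1 from the other rows.
z-row update in column s2: 0 − (-4)·(1/2) = 2.

2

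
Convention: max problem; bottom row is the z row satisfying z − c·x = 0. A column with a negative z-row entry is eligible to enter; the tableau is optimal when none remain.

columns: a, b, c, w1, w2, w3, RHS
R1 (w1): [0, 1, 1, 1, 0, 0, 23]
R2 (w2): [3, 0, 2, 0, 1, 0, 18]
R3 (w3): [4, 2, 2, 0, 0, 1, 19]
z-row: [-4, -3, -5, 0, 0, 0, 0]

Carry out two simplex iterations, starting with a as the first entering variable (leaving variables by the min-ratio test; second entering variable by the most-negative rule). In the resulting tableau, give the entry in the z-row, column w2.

Ratio test on column a — row 1: entry 0 ≤ 0; row 2: 18/3 = 6; row 3: 19/4 = 19/4. Minimum is 19/4 at row 3 (w3 leaves); pivot element 4.
Divide row 3 by 4; eliminate column a from the other rows.
Second iteration: most negative z-row entry is -3 in column c, so c enters.
Ratio test on column c — row 1: 23/1 = 23; row 2: (15/4)/(1/2) = 15/2; row 3: (19/4)/(1/2) = 19/2. Minimum is 15/2 at row 2 (w2 leaves); pivot element 1/2.
Divide row 2 by 1/2; eliminate column c from the other rows.
After both pivots, the entry at the z-row, column w2 is 6.

6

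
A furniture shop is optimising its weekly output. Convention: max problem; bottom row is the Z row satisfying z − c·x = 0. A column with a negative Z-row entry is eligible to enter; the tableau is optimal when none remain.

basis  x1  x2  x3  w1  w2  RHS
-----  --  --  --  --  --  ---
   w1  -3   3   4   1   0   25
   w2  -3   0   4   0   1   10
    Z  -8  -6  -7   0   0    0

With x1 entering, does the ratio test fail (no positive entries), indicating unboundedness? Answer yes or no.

Every constraint-row entry in column x1 is ≤ 0, so increasing x1 is unbounded.

yes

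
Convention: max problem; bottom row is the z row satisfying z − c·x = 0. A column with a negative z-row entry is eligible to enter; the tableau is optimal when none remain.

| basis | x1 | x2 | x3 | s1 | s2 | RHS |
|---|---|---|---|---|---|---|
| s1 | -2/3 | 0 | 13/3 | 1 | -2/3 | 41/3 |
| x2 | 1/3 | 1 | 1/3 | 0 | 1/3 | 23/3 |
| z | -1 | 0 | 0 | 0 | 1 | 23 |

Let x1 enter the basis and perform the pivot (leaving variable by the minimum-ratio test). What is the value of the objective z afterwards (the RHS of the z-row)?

46

Ratio test on column x1 — row 1: entry -2/3 ≤ 0; row 2: (23/3)/(1/3) = 23. Minimum is 23 at row 2 (x2 leaves); pivot element 1/3.
Pivot on row 2; the z-row RHS becomes 23 − (-1)·23 = 46.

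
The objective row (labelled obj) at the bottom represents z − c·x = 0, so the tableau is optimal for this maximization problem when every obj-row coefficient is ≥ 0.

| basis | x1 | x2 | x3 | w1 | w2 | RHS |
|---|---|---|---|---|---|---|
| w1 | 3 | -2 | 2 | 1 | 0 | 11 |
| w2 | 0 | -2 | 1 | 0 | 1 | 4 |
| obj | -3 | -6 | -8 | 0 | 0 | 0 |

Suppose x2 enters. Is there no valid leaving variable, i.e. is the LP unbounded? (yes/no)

yes

Every constraint-row entry in column x2 is ≤ 0, so increasing x2 is unbounded.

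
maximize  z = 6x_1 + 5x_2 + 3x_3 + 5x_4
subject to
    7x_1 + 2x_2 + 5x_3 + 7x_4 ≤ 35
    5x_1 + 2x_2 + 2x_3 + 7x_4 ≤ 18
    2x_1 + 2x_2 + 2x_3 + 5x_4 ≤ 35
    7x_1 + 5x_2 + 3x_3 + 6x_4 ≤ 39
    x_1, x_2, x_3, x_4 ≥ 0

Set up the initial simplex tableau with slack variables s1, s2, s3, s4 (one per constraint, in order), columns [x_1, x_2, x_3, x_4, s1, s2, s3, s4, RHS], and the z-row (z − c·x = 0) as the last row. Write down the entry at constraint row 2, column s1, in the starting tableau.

Slack s1 belongs to constraint 1; its column is the unit vector e_1, so the entry in row 2 is 0.

0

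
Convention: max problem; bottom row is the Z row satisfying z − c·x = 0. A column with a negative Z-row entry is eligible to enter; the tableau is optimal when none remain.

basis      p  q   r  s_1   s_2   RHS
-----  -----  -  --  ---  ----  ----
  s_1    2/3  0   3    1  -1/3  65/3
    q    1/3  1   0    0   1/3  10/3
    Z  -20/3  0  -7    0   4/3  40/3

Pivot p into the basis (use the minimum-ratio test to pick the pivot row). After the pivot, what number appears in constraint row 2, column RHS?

10

Ratio test on column p — row 1: (65/3)/(2/3) = 65/2; row 2: (10/3)/(1/3) = 10. Minimum is 10 at row 2 (q leaves); pivot element 1/3.
Divide row 2 by 1/3; eliminate column p from the other rows.
In the new row 2, the RHS entry is the old entry divided by the pivot: (10/3)/(1/3) = 10.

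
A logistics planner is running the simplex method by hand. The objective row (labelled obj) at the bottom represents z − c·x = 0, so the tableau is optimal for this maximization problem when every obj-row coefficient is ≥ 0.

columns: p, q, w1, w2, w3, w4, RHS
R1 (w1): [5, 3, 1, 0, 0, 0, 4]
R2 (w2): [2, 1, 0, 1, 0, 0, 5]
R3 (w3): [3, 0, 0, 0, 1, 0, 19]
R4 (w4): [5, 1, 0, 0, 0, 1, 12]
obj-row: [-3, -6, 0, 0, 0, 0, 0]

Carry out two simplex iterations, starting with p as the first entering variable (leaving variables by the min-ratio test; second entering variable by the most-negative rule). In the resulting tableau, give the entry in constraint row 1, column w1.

1/3

Ratio test on column p — row 1: 4/5 = 4/5; row 2: 5/2 = 5/2; row 3: 19/3 = 19/3; row 4: 12/5 = 12/5. Minimum is 4/5 at row 1 (w1 leaves); pivot element 5.
Divide row 1 by 5; eliminate column p from the other rows.
Second iteration: most negative obj-row entry is -21/5 in column q, so q enters.
Ratio test on column q — row 1: (4/5)/(3/5) = 4/3; row 2: entry -1/5 ≤ 0; row 3: entry -9/5 ≤ 0; row 4: entry -2 ≤ 0. Minimum is 4/3 at row 1 (p leaves); pivot element 3/5.
Divide row 1 by 3/5; eliminate column q from the other rows.
After both pivots, the entry at constraint row 1, column w1 is 1/3.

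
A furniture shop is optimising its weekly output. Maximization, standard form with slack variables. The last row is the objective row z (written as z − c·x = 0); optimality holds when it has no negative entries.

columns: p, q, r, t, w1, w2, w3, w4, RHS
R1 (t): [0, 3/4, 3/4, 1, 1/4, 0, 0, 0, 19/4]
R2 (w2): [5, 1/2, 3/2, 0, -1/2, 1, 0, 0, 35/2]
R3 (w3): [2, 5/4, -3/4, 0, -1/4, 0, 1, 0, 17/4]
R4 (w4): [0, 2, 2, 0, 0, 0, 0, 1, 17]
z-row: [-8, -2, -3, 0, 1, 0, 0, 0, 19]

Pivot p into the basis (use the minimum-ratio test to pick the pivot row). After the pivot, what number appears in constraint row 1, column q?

Ratio test on column p — row 1: entry 0 ≤ 0; row 2: (35/2)/5 = 7/2; row 3: (17/4)/2 = 17/8; row 4: entry 0 ≤ 0. Minimum is 17/8 at row 3 (w3 leaves); pivot element 2.
Divide row 3 by 2; eliminate column p from the other rows.
Row 1 update in column q: 3/4 − 0·(5/8) = 3/4.

3/4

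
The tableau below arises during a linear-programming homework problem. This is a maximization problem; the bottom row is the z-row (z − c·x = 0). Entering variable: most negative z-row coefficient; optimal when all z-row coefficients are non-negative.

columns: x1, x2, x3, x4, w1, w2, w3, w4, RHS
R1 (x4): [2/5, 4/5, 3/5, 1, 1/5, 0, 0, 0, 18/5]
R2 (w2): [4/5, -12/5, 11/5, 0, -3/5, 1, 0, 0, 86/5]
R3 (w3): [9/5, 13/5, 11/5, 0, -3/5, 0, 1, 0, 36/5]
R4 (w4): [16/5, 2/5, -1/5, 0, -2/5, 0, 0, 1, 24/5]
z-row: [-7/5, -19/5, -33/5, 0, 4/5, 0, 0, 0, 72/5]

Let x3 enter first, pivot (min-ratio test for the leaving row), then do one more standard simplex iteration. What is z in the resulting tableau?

81/2

Ratio test on column x3 — row 1: (18/5)/(3/5) = 6; row 2: (86/5)/(11/5) = 86/11; row 3: (36/5)/(11/5) = 36/11; row 4: entry -1/5 ≤ 0. Minimum is 36/11 at row 3 (w3 leaves); pivot element 11/5.
Pivot on row 3; the z-row RHS becomes 72/5 − (-33/5)·(36/11) = 36.
Next entering variable (most negative z-row entry -1): w1.
Ratio test on column w1 — row 1: (18/11)/(4/11) = 9/2; row 2: entry 0 ≤ 0; row 3: entry -3/11 ≤ 0; row 4: entry -5/11 ≤ 0. Minimum is 9/2 at row 1 (x4 leaves); pivot element 4/11.
After the second pivot the z-row RHS is 36 − (-1)·(9/2) = 81/2.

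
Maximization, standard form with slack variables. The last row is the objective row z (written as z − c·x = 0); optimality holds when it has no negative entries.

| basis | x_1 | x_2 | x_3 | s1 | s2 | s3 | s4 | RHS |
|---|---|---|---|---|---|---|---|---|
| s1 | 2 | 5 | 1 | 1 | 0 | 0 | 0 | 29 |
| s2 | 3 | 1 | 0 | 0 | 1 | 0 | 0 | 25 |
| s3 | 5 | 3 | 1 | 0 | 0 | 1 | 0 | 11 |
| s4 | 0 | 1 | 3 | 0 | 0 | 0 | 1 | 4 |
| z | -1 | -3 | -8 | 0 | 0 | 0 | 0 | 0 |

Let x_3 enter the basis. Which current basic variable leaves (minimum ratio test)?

Column x_3 entries and ratios — s1: 29/1 = 29; s2: 0 ≤ 0, skip; s3: 11/1 = 11; s4: 4/3 = 4/3.
Smallest ratio is 4/3 in the row of s4, so s4 leaves.

s4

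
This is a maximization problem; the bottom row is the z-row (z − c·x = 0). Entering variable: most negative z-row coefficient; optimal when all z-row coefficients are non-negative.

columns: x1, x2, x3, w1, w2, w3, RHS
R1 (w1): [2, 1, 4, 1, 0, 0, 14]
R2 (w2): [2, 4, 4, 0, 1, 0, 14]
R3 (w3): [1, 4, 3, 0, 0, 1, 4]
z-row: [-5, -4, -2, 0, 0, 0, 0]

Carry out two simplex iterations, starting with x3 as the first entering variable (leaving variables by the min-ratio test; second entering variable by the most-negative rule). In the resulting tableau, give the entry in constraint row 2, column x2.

Ratio test on column x3 — row 1: 14/4 = 7/2; row 2: 14/4 = 7/2; row 3: 4/3 = 4/3. Minimum is 4/3 at row 3 (w3 leaves); pivot element 3.
Divide row 3 by 3; eliminate column x3 from the other rows.
Second iteration: most negative z-row entry is -13/3 in column x1, so x1 enters.
Ratio test on column x1 — row 1: (26/3)/(2/3) = 13; row 2: (26/3)/(2/3) = 13; row 3: (4/3)/(1/3) = 4. Minimum is 4 at row 3 (x3 leaves); pivot element 1/3.
Divide row 3 by 1/3; eliminate column x1 from the other rows.
After both pivots, the entry at constraint row 2, column x2 is -4.

-4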